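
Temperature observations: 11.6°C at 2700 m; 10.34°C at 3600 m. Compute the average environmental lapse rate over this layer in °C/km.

1.4°C/km

Γ = −ΔT/Δz = (11.6 − 10.34) / (3600 − 2700) m
  = 1.26°C / 0.9 km = 1.4°C/km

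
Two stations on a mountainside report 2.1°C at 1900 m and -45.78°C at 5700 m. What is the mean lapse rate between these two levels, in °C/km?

12.6°C/km

Γ = −ΔT/Δz = (2.1 − (-45.78)) / (5700 − 1900) m
  = 47.88°C / 3.8 km = 12.6°C/km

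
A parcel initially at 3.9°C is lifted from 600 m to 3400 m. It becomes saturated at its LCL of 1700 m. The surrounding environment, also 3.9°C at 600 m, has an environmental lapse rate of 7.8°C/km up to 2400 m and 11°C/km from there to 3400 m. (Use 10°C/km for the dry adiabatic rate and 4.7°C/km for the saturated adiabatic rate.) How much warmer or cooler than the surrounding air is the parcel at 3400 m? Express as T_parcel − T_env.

+6.05°C (parcel warmer than environment)

Parcel:
  From 600 m to 1700 m (dry): cools by 10 × 1.1 = 11°C, giving -7.1°C.
  From 1700 m to 3400 m (saturated): cools by 4.7 × 1.7 = 7.99°C, giving -15.09°C.
Environment:
  From 600 m to 2400 m (environment, lower layer): cools by 7.8 × 1.8 = 14.04°C, giving -10.14°C.
  From 2400 m to 3400 m (environment, upper layer): cools by 11 × 1 = 11°C, giving -21.14°C.
T_parcel − T_env = -15.09 − (-21.14) = +6.05°C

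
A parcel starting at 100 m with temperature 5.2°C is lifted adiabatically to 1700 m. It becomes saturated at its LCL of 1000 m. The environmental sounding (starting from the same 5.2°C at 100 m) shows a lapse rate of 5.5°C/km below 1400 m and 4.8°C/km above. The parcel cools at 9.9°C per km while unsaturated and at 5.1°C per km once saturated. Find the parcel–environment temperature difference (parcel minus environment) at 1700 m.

-3.89°C (parcel cooler than environment)

Parcel:
  From 100 m to 1000 m (dry): cools by 9.9 × 0.9 = 8.91°C, giving -3.71°C.
  From 1000 m to 1700 m (saturated): cools by 5.1 × 0.7 = 3.57°C, giving -7.28°C.
Environment:
  From 100 m to 1400 m (environment, lower layer): cools by 5.5 × 1.3 = 7.15°C, giving -1.95°C.
  From 1400 m to 1700 m (environment, upper layer): cools by 4.8 × 0.3 = 1.44°C, giving -3.39°C.
T_parcel − T_env = -7.28 − (-3.39) = -3.89°C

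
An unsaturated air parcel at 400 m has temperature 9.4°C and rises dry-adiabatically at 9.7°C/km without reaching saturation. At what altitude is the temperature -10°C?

2400 m

Height above start = (9.4 − (-10)) / 9.7 = 2 km
Altitude = 400 m + 2000 m = 2400 m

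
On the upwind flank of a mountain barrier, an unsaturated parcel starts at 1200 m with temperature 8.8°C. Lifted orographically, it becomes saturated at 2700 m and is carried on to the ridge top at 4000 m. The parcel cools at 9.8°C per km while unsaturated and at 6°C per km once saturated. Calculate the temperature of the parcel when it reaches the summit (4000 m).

-13.7°C

1200–2700 m, dry: Δz = 1.5 km ⇒ ΔT = -14.7°C; T = -5.9°C
2700–4000 m, saturated: Δz = 1.3 km ⇒ ΔT = -7.8°C; T = -13.7°C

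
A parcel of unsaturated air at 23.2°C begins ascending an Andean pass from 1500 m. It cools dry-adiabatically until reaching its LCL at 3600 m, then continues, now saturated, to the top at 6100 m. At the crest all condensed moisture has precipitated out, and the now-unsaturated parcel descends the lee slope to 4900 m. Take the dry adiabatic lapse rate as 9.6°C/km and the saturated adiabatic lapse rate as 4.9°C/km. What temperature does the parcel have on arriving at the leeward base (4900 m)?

2.31°C

1500 → 3600 m (dry, 9.6°C/km): ΔT = -9.6 × 2.1 = -20.16°C → T = 3.04°C
3600 → 6100 m (saturated, 4.9°C/km): ΔT = -4.9 × 2.5 = -12.25°C → T = -9.21°C
6100 → 4900 m (dry descent, 9.6°C/km): ΔT = +9.6 × 1.2 = +11.52°C → T = 2.31°C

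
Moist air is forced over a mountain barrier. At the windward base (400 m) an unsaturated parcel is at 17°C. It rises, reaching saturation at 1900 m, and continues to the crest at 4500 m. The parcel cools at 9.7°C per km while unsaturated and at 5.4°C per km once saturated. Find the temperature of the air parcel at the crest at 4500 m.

From 400 m to 1900 m (dry): cools by 9.7 × 1.5 = 14.55°C, giving 2.45°C.
From 1900 m to 4500 m (saturated): cools by 5.4 × 2.6 = 14.04°C, giving -11.59°C.

-11.59°C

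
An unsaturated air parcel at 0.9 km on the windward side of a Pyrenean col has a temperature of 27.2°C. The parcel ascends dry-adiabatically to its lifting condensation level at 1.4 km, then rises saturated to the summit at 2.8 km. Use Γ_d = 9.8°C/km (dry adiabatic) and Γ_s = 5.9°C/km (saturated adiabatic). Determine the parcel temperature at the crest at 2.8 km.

14.04°C

Dry to 1400 m: -9.8 × 0.5 km = -4.9°C, so T = 22.3°C.
Saturated to 2800 m: -5.9 × 1.4 km = -8.26°C, so T = 14.04°C.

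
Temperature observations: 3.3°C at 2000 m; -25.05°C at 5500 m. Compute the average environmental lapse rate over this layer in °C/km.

8.1°C/km

Γ = −ΔT/Δz = (3.3 − (-25.05)) / (5500 − 2000) m
  = 28.35°C / 3.5 km = 8.1°C/km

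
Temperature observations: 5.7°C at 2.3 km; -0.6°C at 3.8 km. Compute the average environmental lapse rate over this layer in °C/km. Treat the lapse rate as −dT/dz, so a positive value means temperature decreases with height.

4.2°C/km

Γ = −ΔT/Δz = (5.7 − (-0.6)) / (3800 − 2300) m
  = 6.3°C / 1.5 km = 4.2°C/km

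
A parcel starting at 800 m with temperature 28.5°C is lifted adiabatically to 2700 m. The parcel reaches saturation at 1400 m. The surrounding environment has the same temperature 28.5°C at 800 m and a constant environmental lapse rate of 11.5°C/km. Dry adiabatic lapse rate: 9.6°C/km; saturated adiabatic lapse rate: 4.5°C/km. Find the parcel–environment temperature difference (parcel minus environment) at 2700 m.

+10.24°C (parcel warmer than environment)

Parcel:
  Dry to 1400 m: -9.6 × 0.6 km = -5.76°C, so T = 22.74°C.
  Saturated to 2700 m: -4.5 × 1.3 km = -5.85°C, so T = 16.89°C.
Environment:
  Environment to 2700 m: -11.5 × 1.9 km = -21.85°C, so T = 6.65°C.
T_parcel − T_env = 16.89 − 6.65 = +10.24°C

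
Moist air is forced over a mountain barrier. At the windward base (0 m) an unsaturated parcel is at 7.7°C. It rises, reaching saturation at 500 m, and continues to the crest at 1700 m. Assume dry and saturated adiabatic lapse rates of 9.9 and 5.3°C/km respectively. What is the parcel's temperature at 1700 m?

0 → 500 m (dry, 9.9°C/km): ΔT = -9.9 × 0.5 = -4.95°C → T = 2.75°C
500 → 1700 m (saturated, 5.3°C/km): ΔT = -5.3 × 1.2 = -6.36°C → T = -3.61°C

-3.61°C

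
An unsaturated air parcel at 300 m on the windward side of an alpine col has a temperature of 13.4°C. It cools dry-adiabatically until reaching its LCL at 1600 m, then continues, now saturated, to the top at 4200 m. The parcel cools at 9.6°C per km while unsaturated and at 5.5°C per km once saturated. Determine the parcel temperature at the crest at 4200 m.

-13.38°C

Dry to 1600 m: -9.6 × 1.3 km = -12.48°C, so T = 0.92°C.
Saturated to 4200 m: -5.5 × 2.6 km = -14.3°C, so T = -13.38°C.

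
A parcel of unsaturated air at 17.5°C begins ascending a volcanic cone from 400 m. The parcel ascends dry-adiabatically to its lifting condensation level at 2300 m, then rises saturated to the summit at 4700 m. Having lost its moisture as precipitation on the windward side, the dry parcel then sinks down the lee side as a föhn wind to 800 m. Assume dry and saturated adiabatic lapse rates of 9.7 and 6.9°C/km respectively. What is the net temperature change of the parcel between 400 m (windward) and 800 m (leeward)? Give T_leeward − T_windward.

+2.84°C

Dry to 2300 m: -9.7 × 1.9 km = -18.43°C, so T = -0.93°C.
Saturated to 4700 m: -6.9 × 2.4 km = -16.56°C, so T = -17.49°C.
Dry descent to 800 m: +9.7 × 3.9 km = +37.83°C, so T = 20.34°C.
Net change vs windward start: 20.34 − 17.5 = +2.84°C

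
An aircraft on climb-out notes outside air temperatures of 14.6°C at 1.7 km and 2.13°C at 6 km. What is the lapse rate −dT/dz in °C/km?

2.9°C/km

Γ = −ΔT/Δz = (14.6 − 2.13) / (6000 − 1700) m
  = 12.47°C / 4.3 km = 2.9°C/km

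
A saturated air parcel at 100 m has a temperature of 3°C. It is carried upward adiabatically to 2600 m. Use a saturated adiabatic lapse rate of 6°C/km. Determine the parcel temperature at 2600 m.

Saturated adiabatic to 2600 m: -6 × 2.5 km = -15°C, so T = -12°C.

-12°C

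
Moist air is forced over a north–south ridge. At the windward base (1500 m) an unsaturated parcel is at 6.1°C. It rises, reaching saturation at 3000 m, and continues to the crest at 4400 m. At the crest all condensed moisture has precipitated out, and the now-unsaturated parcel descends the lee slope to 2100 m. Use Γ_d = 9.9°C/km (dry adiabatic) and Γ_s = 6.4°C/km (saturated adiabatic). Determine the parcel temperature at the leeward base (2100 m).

5.06°C

1500–3000 m, dry: Δz = 1.5 km ⇒ ΔT = -14.85°C; T = -8.75°C
3000–4400 m, saturated: Δz = 1.4 km ⇒ ΔT = -8.96°C; T = -17.71°C
4400–2100 m, dry descent: Δz = 2.3 km ⇒ ΔT = +22.77°C; T = 5.06°C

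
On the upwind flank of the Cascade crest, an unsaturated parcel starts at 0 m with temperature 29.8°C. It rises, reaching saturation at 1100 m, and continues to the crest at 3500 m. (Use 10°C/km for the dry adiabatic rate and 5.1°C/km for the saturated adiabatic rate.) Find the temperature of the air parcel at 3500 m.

6.56°C

From 0 m to 1100 m (dry): cools by 10 × 1.1 = 11°C, giving 18.8°C.
From 1100 m to 3500 m (saturated): cools by 5.1 × 2.4 = 12.24°C, giving 6.56°C.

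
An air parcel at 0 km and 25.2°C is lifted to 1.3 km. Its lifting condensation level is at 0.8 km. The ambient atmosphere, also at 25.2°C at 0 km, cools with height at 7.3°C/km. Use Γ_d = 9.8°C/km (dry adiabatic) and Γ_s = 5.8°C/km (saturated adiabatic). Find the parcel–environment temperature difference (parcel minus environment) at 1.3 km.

Parcel:
  0 → 800 m (dry, 9.8°C/km): ΔT = -9.8 × 0.8 = -7.84°C → T = 17.36°C
  800 → 1300 m (saturated, 5.8°C/km): ΔT = -5.8 × 0.5 = -2.9°C → T = 14.46°C
Environment:
  0 → 1300 m (environment, 7.3°C/km): ΔT = -7.3 × 1.3 = -9.49°C → T = 15.71°C
T_parcel − T_env = 14.46 − 15.71 = -1.25°C

-1.25°C (parcel cooler than environment)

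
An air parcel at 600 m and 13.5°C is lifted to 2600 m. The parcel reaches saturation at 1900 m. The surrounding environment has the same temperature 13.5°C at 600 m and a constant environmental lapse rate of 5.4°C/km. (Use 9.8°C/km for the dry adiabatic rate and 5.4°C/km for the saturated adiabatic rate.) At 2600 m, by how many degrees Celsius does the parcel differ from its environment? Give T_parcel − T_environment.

-5.72°C (parcel cooler than environment)

Parcel:
  600–1900 m, dry: Δz = 1.3 km ⇒ ΔT = -12.74°C; T = 0.76°C
  1900–2600 m, saturated: Δz = 0.7 km ⇒ ΔT = -3.78°C; T = -3.02°C
Environment:
  600–2600 m, environment: Δz = 2 km ⇒ ΔT = -10.8°C; T = 2.7°C
T_parcel − T_env = -3.02 − 2.7 = -5.72°C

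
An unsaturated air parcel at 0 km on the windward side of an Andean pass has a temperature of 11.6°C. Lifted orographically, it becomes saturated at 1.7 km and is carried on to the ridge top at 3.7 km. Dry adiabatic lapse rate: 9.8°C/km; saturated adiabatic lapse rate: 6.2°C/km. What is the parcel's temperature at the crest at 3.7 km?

0–1700 m, dry: Δz = 1.7 km ⇒ ΔT = -16.66°C; T = -5.06°C
1700–3700 m, saturated: Δz = 2 km ⇒ ΔT = -12.4°C; T = -17.46°C

-17.46°C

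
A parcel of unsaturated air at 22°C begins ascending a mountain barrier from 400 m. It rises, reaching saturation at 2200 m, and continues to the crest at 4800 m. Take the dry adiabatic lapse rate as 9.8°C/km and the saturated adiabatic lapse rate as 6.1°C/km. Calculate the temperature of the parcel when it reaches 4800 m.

-11.5°C

From 400 m to 2200 m (dry): cools by 9.8 × 1.8 = 17.64°C, giving 4.36°C.
From 2200 m to 4800 m (saturated): cools by 6.1 × 2.6 = 15.86°C, giving -11.5°C.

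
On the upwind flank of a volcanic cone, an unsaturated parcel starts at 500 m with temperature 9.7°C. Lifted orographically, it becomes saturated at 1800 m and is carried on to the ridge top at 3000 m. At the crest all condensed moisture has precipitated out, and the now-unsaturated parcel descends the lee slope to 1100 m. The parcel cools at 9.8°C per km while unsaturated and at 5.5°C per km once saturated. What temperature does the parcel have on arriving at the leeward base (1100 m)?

8.98°C

500–1800 m, dry: Δz = 1.3 km ⇒ ΔT = -12.74°C; T = -3.04°C
1800–3000 m, saturated: Δz = 1.2 km ⇒ ΔT = -6.6°C; T = -9.64°C
3000–1100 m, dry descent: Δz = 1.9 km ⇒ ΔT = +18.62°C; T = 8.98°C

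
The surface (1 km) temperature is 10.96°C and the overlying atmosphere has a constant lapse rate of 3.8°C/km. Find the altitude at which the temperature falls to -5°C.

Height above start = (10.96 − (-5)) / 3.8 = 4.2 km
Altitude = 1000 m + 4200 m = 5200 m

5.2 km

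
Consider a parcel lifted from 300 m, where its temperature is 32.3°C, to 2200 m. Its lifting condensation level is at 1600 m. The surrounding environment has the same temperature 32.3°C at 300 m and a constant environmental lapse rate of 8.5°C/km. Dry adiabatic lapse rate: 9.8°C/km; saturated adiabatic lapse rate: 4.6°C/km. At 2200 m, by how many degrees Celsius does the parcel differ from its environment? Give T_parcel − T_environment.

+0.65°C (parcel warmer than environment)

Parcel:
  From 300 m to 1600 m (dry): cools by 9.8 × 1.3 = 12.74°C, giving 19.56°C.
  From 1600 m to 2200 m (saturated): cools by 4.6 × 0.6 = 2.76°C, giving 16.8°C.
Environment:
  From 300 m to 2200 m (environment): cools by 8.5 × 1.9 = 16.15°C, giving 16.15°C.
T_parcel − T_env = 16.8 − 16.15 = +0.65°C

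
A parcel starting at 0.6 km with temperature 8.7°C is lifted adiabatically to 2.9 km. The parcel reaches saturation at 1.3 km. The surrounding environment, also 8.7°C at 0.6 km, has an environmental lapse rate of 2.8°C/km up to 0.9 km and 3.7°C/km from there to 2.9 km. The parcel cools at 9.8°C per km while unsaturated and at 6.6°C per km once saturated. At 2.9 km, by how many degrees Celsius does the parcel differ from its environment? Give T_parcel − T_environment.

-9.18°C (parcel cooler than environment)

Parcel:
  Dry to 1300 m: -9.8 × 0.7 km = -6.86°C, so T = 1.84°C.
  Saturated to 2900 m: -6.6 × 1.6 km = -10.56°C, so T = -8.72°C.
Environment:
  Environment, lower layer to 900 m: -2.8 × 0.3 km = -0.84°C, so T = 7.86°C.
  Environment, upper layer to 2900 m: -3.7 × 2 km = -7.4°C, so T = 0.46°C.
T_parcel − T_env = -8.72 − 0.46 = -9.18°C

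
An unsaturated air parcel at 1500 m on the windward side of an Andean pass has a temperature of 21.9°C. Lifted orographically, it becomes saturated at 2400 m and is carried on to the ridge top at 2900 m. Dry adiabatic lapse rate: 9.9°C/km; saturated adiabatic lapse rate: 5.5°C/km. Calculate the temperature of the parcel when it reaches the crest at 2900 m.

10.24°C

1500 → 2400 m (dry, 9.9°C/km): ΔT = -9.9 × 0.9 = -8.91°C → T = 12.99°C
2400 → 2900 m (saturated, 5.5°C/km): ΔT = -5.5 × 0.5 = -2.75°C → T = 10.24°C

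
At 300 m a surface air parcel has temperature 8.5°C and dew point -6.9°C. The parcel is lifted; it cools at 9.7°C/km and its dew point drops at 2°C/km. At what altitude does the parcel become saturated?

T and T_d converge at 9.7 − 2 = 7.7°C per km
Height above start = (8.5 − (-6.9)) / 7.7 = 2 km
LCL altitude = 300 m + 2000 m = 2300 m

2300 m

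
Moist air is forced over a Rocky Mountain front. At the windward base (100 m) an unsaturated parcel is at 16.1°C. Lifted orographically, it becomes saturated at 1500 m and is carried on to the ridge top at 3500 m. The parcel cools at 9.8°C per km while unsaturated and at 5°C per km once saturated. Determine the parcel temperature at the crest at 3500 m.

From 100 m to 1500 m (dry): cools by 9.8 × 1.4 = 13.72°C, giving 2.38°C.
From 1500 m to 3500 m (saturated): cools by 5 × 2 = 10°C, giving -7.62°C.

-7.62°C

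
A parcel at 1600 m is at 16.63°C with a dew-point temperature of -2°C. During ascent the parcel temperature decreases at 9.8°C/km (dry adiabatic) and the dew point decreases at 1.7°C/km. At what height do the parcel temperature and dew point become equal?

T and T_d converge at 9.8 − 1.7 = 8.1°C per km
Height above start = (16.63 − (-2)) / 8.1 = 2.3 km
LCL altitude = 1600 m + 2300 m = 3900 m

3900 m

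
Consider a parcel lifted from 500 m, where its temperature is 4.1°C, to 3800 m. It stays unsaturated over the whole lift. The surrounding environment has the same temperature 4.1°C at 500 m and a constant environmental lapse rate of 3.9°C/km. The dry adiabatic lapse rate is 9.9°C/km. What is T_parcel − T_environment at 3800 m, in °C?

-19.8°C (parcel cooler than environment)

Parcel:
  Dry to 3800 m: -9.9 × 3.3 km = -32.67°C, so T = -28.57°C.
Environment:
  Environment to 3800 m: -3.9 × 3.3 km = -12.87°C, so T = -8.77°C.
T_parcel − T_env = -28.57 − (-8.77) = -19.8°C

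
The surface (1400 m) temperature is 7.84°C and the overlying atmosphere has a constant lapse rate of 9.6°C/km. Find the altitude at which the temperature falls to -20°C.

Height above start = (7.84 − (-20)) / 9.6 = 2.9 km
Altitude = 1400 m + 2900 m = 4300 m

4300 m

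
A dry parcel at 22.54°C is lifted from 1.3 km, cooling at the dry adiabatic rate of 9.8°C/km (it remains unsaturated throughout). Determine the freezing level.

3.6 km

Height above start = (22.54 − 0) / 9.8 = 2.3 km
Altitude = 1300 m + 2300 m = 3600 m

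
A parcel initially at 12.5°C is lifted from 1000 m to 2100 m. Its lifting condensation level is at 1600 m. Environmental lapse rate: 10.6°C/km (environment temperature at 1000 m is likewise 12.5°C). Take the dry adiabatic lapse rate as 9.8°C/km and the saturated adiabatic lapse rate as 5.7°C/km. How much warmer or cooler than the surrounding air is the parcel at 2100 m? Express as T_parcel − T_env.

+2.93°C (parcel warmer than environment)

Parcel:
  From 1000 m to 1600 m (dry): cools by 9.8 × 0.6 = 5.88°C, giving 6.62°C.
  From 1600 m to 2100 m (saturated): cools by 5.7 × 0.5 = 2.85°C, giving 3.77°C.
Environment:
  From 1000 m to 2100 m (environment): cools by 10.6 × 1.1 = 11.66°C, giving 0.84°C.
T_parcel − T_env = 3.77 − 0.84 = +2.93°C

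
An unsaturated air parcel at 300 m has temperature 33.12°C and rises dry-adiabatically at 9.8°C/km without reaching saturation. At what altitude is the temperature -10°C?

4700 m

Height above start = (33.12 − (-10)) / 9.8 = 4.4 km
Altitude = 300 m + 4400 m = 4700 m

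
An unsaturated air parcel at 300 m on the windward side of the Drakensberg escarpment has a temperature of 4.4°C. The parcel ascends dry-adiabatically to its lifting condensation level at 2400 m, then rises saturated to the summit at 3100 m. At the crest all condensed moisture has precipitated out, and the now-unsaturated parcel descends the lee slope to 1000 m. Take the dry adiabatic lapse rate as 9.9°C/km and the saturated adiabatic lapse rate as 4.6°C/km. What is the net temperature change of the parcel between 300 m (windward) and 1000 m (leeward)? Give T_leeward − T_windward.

-3.22°C

From 300 m to 2400 m (dry): cools by 9.9 × 2.1 = 20.79°C, giving -16.39°C.
From 2400 m to 3100 m (saturated): cools by 4.6 × 0.7 = 3.22°C, giving -19.61°C.
From 3100 m to 1000 m (dry descent): warms by 9.9 × 2.1 = 20.79°C, giving 1.18°C.
Net change vs windward start: 1.18 − 4.4 = -3.22°C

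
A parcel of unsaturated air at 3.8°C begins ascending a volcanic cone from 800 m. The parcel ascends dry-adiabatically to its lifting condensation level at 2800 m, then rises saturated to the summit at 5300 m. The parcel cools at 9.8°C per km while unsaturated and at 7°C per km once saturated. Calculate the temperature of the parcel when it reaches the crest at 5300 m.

-33.3°C

Dry to 2800 m: -9.8 × 2 km = -19.6°C, so T = -15.8°C.
Saturated to 5300 m: -7 × 2.5 km = -17.5°C, so T = -33.3°C.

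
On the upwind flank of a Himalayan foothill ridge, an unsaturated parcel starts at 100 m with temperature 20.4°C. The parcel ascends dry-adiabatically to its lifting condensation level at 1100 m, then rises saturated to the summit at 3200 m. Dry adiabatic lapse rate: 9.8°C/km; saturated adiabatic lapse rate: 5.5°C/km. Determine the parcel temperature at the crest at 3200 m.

-0.95°C

From 100 m to 1100 m (dry): cools by 9.8 × 1 = 9.8°C, giving 10.6°C.
From 1100 m to 3200 m (saturated): cools by 5.5 × 2.1 = 11.55°C, giving -0.95°C.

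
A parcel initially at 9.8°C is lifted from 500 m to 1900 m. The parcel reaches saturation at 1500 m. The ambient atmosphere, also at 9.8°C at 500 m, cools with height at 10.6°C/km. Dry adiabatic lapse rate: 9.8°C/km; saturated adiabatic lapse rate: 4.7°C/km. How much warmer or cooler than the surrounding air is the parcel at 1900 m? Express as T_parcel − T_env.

+3.16°C (parcel warmer than environment)

Parcel:
  500–1500 m, dry: Δz = 1 km ⇒ ΔT = -9.8°C; T = 0°C
  1500–1900 m, saturated: Δz = 0.4 km ⇒ ΔT = -1.88°C; T = -1.88°C
Environment:
  500–1900 m, environment: Δz = 1.4 km ⇒ ΔT = -14.84°C; T = -5.04°C
T_parcel − T_env = -1.88 − (-5.04) = +3.16°C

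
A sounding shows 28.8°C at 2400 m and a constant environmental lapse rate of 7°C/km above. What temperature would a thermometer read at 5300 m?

8.5°C

From 2400 m to 5300 m (environmental): cools by 7 × 2.9 = 20.3°C, giving 8.5°C.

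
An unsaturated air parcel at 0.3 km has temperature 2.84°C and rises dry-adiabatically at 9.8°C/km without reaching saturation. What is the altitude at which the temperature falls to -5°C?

1.1 km

Height above start = (2.84 − (-5)) / 9.8 = 0.8 km
Altitude = 300 m + 800 m = 1100 m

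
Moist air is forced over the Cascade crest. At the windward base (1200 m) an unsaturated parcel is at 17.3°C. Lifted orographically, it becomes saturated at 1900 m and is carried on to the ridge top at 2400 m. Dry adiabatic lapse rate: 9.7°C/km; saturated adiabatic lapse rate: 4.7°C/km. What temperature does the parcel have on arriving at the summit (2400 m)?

8.16°C

From 1200 m to 1900 m (dry): cools by 9.7 × 0.7 = 6.79°C, giving 10.51°C.
From 1900 m to 2400 m (saturated): cools by 4.7 × 0.5 = 2.35°C, giving 8.16°C.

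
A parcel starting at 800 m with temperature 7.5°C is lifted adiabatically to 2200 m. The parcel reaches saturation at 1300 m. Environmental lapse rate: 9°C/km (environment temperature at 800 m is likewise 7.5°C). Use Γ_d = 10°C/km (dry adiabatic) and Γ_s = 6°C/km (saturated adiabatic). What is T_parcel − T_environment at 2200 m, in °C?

+2.2°C (parcel warmer than environment)

Parcel:
  800 → 1300 m (dry, 10°C/km): ΔT = -10 × 0.5 = -5°C → T = 2.5°C
  1300 → 2200 m (saturated, 6°C/km): ΔT = -6 × 0.9 = -5.4°C → T = -2.9°C
Environment:
  800 → 2200 m (environment, 9°C/km): ΔT = -9 × 1.4 = -12.6°C → T = -5.1°C
T_parcel − T_env = -2.9 − (-5.1) = +2.2°C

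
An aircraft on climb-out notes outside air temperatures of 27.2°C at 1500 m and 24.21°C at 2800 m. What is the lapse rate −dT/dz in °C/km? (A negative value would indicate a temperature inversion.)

Γ = −ΔT/Δz = (27.2 − 24.21) / (2800 − 1500) m
  = 2.99°C / 1.3 km = 2.3°C/km

2.3°C/km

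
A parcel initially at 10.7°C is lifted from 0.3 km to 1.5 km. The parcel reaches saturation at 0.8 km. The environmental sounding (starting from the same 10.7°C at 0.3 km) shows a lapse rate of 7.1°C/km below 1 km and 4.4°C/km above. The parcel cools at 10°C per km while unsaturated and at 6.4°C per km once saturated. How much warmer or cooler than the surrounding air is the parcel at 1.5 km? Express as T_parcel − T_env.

Parcel:
  300–800 m, dry: Δz = 0.5 km ⇒ ΔT = -5°C; T = 5.7°C
  800–1500 m, saturated: Δz = 0.7 km ⇒ ΔT = -4.48°C; T = 1.22°C
Environment:
  300–1000 m, environment, lower layer: Δz = 0.7 km ⇒ ΔT = -4.97°C; T = 5.73°C
  1000–1500 m, environment, upper layer: Δz = 0.5 km ⇒ ΔT = -2.2°C; T = 3.53°C
T_parcel − T_env = 1.22 − 3.53 = -2.31°C

-2.31°C (parcel cooler than environment)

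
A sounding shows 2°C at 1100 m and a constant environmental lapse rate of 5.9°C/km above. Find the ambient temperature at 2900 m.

-8.62°C

Environmental to 2900 m: -5.9 × 1.8 km = -10.62°C, so T = -8.62°C.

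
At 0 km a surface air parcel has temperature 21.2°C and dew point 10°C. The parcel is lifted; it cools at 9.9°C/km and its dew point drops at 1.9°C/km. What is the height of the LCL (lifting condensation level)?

1.4 km

T and T_d converge at 9.9 − 1.9 = 8°C per km
Height above start = (21.2 − 10) / 8 = 1.4 km
LCL altitude = 0 m + 1400 m = 1400 m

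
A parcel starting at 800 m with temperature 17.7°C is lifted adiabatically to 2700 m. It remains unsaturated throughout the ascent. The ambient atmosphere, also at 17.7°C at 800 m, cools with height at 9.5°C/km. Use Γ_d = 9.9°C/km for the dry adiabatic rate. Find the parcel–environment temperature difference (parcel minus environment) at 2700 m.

Parcel:
  800–2700 m, dry: Δz = 1.9 km ⇒ ΔT = -18.81°C; T = -1.11°C
Environment:
  800–2700 m, environment: Δz = 1.9 km ⇒ ΔT = -18.05°C; T = -0.35°C
T_parcel − T_env = -1.11 − (-0.35) = -0.76°C

-0.76°C (parcel cooler than environment)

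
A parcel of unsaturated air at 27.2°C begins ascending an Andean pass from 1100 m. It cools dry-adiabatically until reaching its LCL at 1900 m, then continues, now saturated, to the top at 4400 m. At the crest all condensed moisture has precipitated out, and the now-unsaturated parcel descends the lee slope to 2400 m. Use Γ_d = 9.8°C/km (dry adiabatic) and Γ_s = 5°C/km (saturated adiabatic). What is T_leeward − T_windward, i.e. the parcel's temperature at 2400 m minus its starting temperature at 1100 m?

Dry to 1900 m: -9.8 × 0.8 km = -7.84°C, so T = 19.36°C.
Saturated to 4400 m: -5 × 2.5 km = -12.5°C, so T = 6.86°C.
Dry descent to 2400 m: +9.8 × 2 km = +19.6°C, so T = 26.46°C.
Net change vs windward start: 26.46 − 27.2 = -0.74°C

-0.74°C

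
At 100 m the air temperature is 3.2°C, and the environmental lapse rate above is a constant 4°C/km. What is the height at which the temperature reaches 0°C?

Height above start = (3.2 − 0) / 4 = 0.8 km
Altitude = 100 m + 800 m = 900 m

900 m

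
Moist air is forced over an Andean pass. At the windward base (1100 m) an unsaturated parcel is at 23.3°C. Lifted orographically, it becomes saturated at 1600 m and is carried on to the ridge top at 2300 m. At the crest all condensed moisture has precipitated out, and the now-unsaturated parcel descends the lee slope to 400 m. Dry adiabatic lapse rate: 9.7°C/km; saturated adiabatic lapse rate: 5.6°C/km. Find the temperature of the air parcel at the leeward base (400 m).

32.96°C

1100–1600 m, dry: Δz = 0.5 km ⇒ ΔT = -4.85°C; T = 18.45°C
1600–2300 m, saturated: Δz = 0.7 km ⇒ ΔT = -3.92°C; T = 14.53°C
2300–400 m, dry descent: Δz = 1.9 km ⇒ ΔT = +18.43°C; T = 32.96°C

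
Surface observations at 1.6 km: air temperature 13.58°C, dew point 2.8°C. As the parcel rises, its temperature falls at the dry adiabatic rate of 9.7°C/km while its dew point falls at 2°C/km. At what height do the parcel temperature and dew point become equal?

T and T_d converge at 9.7 − 2 = 7.7°C per km
Height above start = (13.58 − 2.8) / 7.7 = 1.4 km
LCL altitude = 1600 m + 1400 m = 3000 m

3 km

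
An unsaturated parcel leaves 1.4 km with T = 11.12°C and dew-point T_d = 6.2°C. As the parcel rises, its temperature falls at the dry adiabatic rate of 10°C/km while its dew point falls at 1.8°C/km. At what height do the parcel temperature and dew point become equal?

T and T_d converge at 10 − 1.8 = 8.2°C per km
Height above start = (11.12 − 6.2) / 8.2 = 0.6 km
LCL altitude = 1400 m + 600 m = 2000 m

2 km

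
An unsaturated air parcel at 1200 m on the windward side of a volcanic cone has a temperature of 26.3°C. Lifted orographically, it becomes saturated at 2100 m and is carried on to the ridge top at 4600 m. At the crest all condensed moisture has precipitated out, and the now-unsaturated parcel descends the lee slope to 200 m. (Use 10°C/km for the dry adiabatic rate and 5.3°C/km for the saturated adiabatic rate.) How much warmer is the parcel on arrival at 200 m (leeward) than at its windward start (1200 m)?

+21.75°C

Dry to 2100 m: -10 × 0.9 km = -9°C, so T = 17.3°C.
Saturated to 4600 m: -5.3 × 2.5 km = -13.25°C, so T = 4.05°C.
Dry descent to 200 m: +10 × 4.4 km = +44°C, so T = 48.05°C.
Net change vs windward start: 48.05 − 26.3 = +21.75°C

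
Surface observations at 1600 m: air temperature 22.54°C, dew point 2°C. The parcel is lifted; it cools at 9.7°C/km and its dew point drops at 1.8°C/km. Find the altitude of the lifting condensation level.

T and T_d converge at 9.7 − 1.8 = 7.9°C per km
Height above start = (22.54 − 2) / 7.9 = 2.6 km
LCL altitude = 1600 m + 2600 m = 4200 m

4200 m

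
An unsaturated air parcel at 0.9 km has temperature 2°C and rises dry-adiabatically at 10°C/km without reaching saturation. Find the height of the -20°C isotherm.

3.1 km

Height above start = (2 − (-20)) / 10 = 2.2 km
Altitude = 900 m + 2200 m = 3100 m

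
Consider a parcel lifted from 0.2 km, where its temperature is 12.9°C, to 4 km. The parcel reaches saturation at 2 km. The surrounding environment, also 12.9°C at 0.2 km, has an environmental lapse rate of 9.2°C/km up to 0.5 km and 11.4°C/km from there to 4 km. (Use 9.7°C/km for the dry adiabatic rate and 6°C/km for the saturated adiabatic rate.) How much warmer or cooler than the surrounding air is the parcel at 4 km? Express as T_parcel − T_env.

Parcel:
  From 200 m to 2000 m (dry): cools by 9.7 × 1.8 = 17.46°C, giving -4.56°C.
  From 2000 m to 4000 m (saturated): cools by 6 × 2 = 12°C, giving -16.56°C.
Environment:
  From 200 m to 500 m (environment, lower layer): cools by 9.2 × 0.3 = 2.76°C, giving 10.14°C.
  From 500 m to 4000 m (environment, upper layer): cools by 11.4 × 3.5 = 39.9°C, giving -29.76°C.
T_parcel − T_env = -16.56 − (-29.76) = +13.2°C

+13.2°C (parcel warmer than environment)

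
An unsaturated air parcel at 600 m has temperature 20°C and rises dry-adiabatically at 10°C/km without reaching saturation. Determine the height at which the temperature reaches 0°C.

2600 m

Height above start = (20 − 0) / 10 = 2 km
Altitude = 600 m + 2000 m = 2600 m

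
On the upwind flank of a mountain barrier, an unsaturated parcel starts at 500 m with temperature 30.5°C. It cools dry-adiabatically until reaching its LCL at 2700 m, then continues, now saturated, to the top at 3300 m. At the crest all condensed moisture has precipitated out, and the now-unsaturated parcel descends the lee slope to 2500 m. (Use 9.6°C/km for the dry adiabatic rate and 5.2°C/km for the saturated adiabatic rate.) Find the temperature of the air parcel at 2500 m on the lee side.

Dry to 2700 m: -9.6 × 2.2 km = -21.12°C, so T = 9.38°C.
Saturated to 3300 m: -5.2 × 0.6 km = -3.12°C, so T = 6.26°C.
Dry descent to 2500 m: +9.6 × 0.8 km = +7.68°C, so T = 13.94°C.

13.94°C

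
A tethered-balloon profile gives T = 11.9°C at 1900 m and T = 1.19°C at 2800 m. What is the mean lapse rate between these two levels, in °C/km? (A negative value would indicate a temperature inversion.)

11.9°C/km

Γ = −ΔT/Δz = (11.9 − 1.19) / (2800 − 1900) m
  = 10.71°C / 0.9 km = 11.9°C/km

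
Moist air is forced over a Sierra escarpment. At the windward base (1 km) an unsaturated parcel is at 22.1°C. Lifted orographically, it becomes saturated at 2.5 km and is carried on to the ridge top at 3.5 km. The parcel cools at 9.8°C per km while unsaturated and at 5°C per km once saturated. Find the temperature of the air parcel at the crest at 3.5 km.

1000 → 2500 m (dry, 9.8°C/km): ΔT = -9.8 × 1.5 = -14.7°C → T = 7.4°C
2500 → 3500 m (saturated, 5°C/km): ΔT = -5 × 1 = -5°C → T = 2.4°C

2.4°C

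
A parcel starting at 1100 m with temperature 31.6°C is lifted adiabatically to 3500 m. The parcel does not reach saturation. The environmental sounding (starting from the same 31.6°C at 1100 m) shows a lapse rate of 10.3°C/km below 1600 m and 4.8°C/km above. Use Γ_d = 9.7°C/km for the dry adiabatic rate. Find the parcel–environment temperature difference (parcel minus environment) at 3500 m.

Parcel:
  1100 → 3500 m (dry, 9.7°C/km): ΔT = -9.7 × 2.4 = -23.28°C → T = 8.32°C
Environment:
  1100 → 1600 m (environment, lower layer, 10.3°C/km): ΔT = -10.3 × 0.5 = -5.15°C → T = 26.45°C
  1600 → 3500 m (environment, upper layer, 4.8°C/km): ΔT = -4.8 × 1.9 = -9.12°C → T = 17.33°C
T_parcel − T_env = 8.32 − 17.33 = -9.01°C

-9.01°C (parcel cooler than environment)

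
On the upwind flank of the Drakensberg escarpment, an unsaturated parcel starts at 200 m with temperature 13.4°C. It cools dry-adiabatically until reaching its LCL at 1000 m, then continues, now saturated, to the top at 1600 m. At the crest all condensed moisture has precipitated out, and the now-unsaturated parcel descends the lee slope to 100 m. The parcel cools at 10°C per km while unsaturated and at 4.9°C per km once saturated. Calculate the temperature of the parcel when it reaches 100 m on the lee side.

Dry to 1000 m: -10 × 0.8 km = -8°C, so T = 5.4°C.
Saturated to 1600 m: -4.9 × 0.6 km = -2.94°C, so T = 2.46°C.
Dry descent to 100 m: +10 × 1.5 km = +15°C, so T = 17.46°C.

17.46°C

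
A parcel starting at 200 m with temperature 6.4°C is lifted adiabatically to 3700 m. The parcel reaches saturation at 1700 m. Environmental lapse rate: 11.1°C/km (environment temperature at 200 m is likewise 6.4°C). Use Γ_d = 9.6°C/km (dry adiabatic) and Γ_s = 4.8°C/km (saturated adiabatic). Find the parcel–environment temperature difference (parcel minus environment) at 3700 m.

Parcel:
  200 → 1700 m (dry, 9.6°C/km): ΔT = -9.6 × 1.5 = -14.4°C → T = -8°C
  1700 → 3700 m (saturated, 4.8°C/km): ΔT = -4.8 × 2 = -9.6°C → T = -17.6°C
Environment:
  200 → 3700 m (environment, 11.1°C/km): ΔT = -11.1 × 3.5 = -38.85°C → T = -32.45°C
T_parcel − T_env = -17.6 − (-32.45) = +14.85°C

+14.85°C (parcel warmer than environment)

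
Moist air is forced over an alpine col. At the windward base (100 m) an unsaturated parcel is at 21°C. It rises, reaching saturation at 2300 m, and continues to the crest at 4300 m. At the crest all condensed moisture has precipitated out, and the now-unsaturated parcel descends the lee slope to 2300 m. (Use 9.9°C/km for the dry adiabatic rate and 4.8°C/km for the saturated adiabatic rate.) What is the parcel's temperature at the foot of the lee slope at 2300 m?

100–2300 m, dry: Δz = 2.2 km ⇒ ΔT = -21.78°C; T = -0.78°C
2300–4300 m, saturated: Δz = 2 km ⇒ ΔT = -9.6°C; T = -10.38°C
4300–2300 m, dry descent: Δz = 2 km ⇒ ΔT = +19.8°C; T = 9.42°C

9.42°C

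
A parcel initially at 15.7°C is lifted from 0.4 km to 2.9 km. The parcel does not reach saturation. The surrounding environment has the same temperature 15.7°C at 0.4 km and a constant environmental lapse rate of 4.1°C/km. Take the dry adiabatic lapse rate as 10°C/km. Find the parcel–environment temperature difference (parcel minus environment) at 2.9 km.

-14.75°C (parcel cooler than environment)

Parcel:
  From 400 m to 2900 m (dry): cools by 10 × 2.5 = 25°C, giving -9.3°C.
Environment:
  From 400 m to 2900 m (environment): cools by 4.1 × 2.5 = 10.25°C, giving 5.45°C.
T_parcel − T_env = -9.3 − 5.45 = -14.75°C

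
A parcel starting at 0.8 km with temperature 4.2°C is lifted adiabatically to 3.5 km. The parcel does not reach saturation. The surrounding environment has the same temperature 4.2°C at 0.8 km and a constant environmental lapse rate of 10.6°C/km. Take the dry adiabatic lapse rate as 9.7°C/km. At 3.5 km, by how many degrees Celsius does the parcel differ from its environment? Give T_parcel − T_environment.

Parcel:
  800–3500 m, dry: Δz = 2.7 km ⇒ ΔT = -26.19°C; T = -21.99°C
Environment:
  800–3500 m, environment: Δz = 2.7 km ⇒ ΔT = -28.62°C; T = -24.42°C
T_parcel − T_env = -21.99 − (-24.42) = +2.43°C

+2.43°C (parcel warmer than environment)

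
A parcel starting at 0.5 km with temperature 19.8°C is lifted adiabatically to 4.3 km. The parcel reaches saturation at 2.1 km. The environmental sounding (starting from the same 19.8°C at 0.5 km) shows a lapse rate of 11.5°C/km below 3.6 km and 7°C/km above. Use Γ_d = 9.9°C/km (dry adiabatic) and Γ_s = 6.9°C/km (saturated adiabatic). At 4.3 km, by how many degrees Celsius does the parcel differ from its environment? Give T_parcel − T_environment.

+9.53°C (parcel warmer than environment)

Parcel:
  500 → 2100 m (dry, 9.9°C/km): ΔT = -9.9 × 1.6 = -15.84°C → T = 3.96°C
  2100 → 4300 m (saturated, 6.9°C/km): ΔT = -6.9 × 2.2 = -15.18°C → T = -11.22°C
Environment:
  500 → 3600 m (environment, lower layer, 11.5°C/km): ΔT = -11.5 × 3.1 = -35.65°C → T = -15.85°C
  3600 → 4300 m (environment, upper layer, 7°C/km): ΔT = -7 × 0.7 = -4.9°C → T = -20.75°C
T_parcel − T_env = -11.22 − (-20.75) = +9.53°C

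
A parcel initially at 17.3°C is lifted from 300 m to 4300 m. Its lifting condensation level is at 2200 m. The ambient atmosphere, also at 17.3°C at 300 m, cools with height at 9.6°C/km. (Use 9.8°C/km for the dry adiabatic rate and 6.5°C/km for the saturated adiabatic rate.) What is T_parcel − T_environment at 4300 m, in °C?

+6.13°C (parcel warmer than environment)

Parcel:
  300 → 2200 m (dry, 9.8°C/km): ΔT = -9.8 × 1.9 = -18.62°C → T = -1.32°C
  2200 → 4300 m (saturated, 6.5°C/km): ΔT = -6.5 × 2.1 = -13.65°C → T = -14.97°C
Environment:
  300 → 4300 m (environment, 9.6°C/km): ΔT = -9.6 × 4 = -38.4°C → T = -21.1°C
T_parcel − T_env = -14.97 − (-21.1) = +6.13°C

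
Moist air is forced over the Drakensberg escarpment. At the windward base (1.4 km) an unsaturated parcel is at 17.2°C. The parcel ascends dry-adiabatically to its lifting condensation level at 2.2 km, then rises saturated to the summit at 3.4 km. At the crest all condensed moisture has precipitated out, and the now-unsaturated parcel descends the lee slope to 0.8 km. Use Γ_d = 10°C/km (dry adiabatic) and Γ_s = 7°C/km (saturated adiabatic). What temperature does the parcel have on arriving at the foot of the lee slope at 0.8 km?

1400 → 2200 m (dry, 10°C/km): ΔT = -10 × 0.8 = -8°C → T = 9.2°C
2200 → 3400 m (saturated, 7°C/km): ΔT = -7 × 1.2 = -8.4°C → T = 0.8°C
3400 → 800 m (dry descent, 10°C/km): ΔT = +10 × 2.6 = +26°C → T = 26.8°C

26.8°C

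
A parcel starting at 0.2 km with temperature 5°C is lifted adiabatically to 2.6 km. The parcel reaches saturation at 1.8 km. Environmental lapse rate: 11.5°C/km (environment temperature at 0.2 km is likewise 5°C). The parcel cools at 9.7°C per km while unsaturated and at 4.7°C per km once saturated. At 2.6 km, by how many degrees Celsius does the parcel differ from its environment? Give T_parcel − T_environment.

+8.32°C (parcel warmer than environment)

Parcel:
  200–1800 m, dry: Δz = 1.6 km ⇒ ΔT = -15.52°C; T = -10.52°C
  1800–2600 m, saturated: Δz = 0.8 km ⇒ ΔT = -3.76°C; T = -14.28°C
Environment:
  200–2600 m, environment: Δz = 2.4 km ⇒ ΔT = -27.6°C; T = -22.6°C
T_parcel − T_env = -14.28 − (-22.6) = +8.32°C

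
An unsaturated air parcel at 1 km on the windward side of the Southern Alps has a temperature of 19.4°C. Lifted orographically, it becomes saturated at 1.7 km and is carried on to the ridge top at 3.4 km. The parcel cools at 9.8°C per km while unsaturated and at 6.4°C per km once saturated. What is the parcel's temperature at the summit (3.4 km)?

1.66°C

1000–1700 m, dry: Δz = 0.7 km ⇒ ΔT = -6.86°C; T = 12.54°C
1700–3400 m, saturated: Δz = 1.7 km ⇒ ΔT = -10.88°C; T = 1.66°C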